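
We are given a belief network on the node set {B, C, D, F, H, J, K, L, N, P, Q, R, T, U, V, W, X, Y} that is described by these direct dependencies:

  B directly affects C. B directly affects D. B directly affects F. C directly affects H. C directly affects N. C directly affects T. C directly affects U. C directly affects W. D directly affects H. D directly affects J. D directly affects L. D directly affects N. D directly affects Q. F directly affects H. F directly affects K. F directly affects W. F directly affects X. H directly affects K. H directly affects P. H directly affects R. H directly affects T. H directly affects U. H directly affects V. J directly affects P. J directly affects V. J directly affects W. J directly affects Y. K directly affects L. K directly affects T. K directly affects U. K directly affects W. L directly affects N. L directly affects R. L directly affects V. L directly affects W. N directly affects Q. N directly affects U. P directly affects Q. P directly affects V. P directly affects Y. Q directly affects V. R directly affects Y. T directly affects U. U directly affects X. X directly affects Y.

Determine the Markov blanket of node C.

A node's Markov blanket = Pa ∪ Ch ∪ (parents of Ch other than the node itself).
C has parent B.
Children of C: H, N, T, U, W.
Co-parents of C (other parents of its children):
  H's other parents are D, F.
  N's other parents are D, L.
  T also has parents H, K.
  U's other parents are H, K, N, T.
  W's other parents are F, J, K, L.
MB(C) = {B, D, F, H, J, K, L, N, T, U, W}.

{B, D, F, H, J, K, L, N, T, U, W}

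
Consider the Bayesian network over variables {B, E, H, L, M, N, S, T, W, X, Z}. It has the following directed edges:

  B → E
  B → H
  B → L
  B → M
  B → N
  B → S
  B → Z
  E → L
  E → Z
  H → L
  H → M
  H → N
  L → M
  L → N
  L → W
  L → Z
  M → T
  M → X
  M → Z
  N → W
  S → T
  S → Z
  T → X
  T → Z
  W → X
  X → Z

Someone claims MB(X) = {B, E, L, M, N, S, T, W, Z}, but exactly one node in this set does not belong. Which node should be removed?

Parents of X: M, T, W.
Ch(X) = {Z}.
For each child, the remaining parents (spouses of X):
  Z also has parents B, E, L, M, S, T.
MB(X) = {B, E, L, M, S, T, W, Z}.
N is neither a parent, child, nor co-parent of X, so it does not belong.

N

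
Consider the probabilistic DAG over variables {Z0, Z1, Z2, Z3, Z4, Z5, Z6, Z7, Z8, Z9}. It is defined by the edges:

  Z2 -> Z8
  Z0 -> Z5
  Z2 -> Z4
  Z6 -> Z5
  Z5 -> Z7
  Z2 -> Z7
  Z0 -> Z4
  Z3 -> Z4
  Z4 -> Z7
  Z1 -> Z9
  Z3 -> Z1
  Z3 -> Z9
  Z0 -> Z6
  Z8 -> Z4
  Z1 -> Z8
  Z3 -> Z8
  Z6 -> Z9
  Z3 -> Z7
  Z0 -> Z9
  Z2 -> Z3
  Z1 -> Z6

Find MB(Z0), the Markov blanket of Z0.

Pa(Z0) = {}.
Z0's children: Z4, Z5, Z6, Z9.
Other parents of Z0's children:
  Z4: Z2, Z3, Z8
  Z6: Z1
  Z5: Z6
  Z9: Z1, Z3, Z6
MB(Z0) = {Z1, Z2, Z3, Z4, Z5, Z6, Z8, Z9}.

{Z1, Z2, Z3, Z4, Z5, Z6, Z8, Z9}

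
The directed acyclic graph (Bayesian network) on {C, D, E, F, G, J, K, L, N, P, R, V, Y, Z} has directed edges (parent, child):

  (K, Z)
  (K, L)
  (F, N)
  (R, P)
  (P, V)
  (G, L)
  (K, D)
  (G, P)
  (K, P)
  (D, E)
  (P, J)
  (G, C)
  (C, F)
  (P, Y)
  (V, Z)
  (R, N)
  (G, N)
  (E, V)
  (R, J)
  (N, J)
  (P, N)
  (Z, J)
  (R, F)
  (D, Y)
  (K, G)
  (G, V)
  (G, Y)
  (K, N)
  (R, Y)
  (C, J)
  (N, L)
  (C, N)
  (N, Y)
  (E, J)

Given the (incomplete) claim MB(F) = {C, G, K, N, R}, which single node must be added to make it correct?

P

F has parents C, R.
Ch(F) = {N}.
Other parents of F's children:
  N: C, G, K, P, R
MB(F) = {C, G, K, N, P, R}.
Comparing with the claimed set, P is missing.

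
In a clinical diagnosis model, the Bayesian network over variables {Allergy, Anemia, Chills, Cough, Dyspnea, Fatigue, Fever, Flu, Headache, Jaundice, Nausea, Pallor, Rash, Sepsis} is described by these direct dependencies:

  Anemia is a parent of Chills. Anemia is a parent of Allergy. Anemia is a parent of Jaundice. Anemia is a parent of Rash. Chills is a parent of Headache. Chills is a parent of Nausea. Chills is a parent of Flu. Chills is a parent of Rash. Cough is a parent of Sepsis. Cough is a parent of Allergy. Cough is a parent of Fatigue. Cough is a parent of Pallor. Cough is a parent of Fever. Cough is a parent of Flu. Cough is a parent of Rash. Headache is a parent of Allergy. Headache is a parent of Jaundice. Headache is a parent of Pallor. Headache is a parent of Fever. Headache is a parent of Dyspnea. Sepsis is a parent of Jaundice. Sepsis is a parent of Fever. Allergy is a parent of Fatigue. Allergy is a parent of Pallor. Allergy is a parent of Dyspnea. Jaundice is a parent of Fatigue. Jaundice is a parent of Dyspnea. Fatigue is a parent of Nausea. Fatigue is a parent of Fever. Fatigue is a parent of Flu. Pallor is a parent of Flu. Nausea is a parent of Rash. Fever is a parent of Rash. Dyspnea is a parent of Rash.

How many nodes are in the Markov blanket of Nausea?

Recall MB(v) = parents ∪ children ∪ spouses, where spouses are the other parents of v's children.
Ch(Nausea) = {Rash}.
Nausea has parents Chills, Fatigue.
Co-parents of Nausea (other parents of its children):
  Rash: Anemia, Chills, Cough, Dyspnea, Fever
MB(Nausea) = {Anemia, Chills, Cough, Dyspnea, Fatigue, Fever, Rash}, which has 7 nodes.

7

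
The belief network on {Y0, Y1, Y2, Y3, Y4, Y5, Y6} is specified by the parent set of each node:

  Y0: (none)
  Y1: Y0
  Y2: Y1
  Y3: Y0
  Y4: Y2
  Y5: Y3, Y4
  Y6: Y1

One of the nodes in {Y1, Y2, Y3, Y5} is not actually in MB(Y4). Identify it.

Y1

Y4's children: Y5.
Parents of Y4: Y2.
Co-parents of Y4 (other parents of its children):
  Y5 also has parent Y3.
MB(Y4) = {Y2, Y3, Y5}.
Y1 is neither a parent, child, nor co-parent of Y4, so it does not belong.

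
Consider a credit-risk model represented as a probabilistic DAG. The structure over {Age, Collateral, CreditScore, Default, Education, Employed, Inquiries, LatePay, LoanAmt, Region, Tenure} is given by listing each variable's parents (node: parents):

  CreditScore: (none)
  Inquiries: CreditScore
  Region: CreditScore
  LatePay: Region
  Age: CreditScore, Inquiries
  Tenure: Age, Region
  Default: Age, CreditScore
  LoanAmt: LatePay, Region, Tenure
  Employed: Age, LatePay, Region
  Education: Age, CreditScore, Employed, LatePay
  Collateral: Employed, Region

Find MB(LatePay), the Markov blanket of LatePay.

By definition, MB(LatePay) is built from LatePay's parents, LatePay's children, and the co-parents of LatePay.
LatePay's parents: Region.
LatePay has children Education, Employed, LoanAmt.
For each child, the remaining parents (spouses of LatePay):
  LoanAmt: Region, Tenure
  Employed: Age, Region
  Education: Age, CreditScore, Employed
So the Markov blanket of LatePay is {Age, CreditScore, Education, Employed, LoanAmt, Region, Tenure}.

{Age, CreditScore, Education, Employed, LoanAmt, Region, Tenure}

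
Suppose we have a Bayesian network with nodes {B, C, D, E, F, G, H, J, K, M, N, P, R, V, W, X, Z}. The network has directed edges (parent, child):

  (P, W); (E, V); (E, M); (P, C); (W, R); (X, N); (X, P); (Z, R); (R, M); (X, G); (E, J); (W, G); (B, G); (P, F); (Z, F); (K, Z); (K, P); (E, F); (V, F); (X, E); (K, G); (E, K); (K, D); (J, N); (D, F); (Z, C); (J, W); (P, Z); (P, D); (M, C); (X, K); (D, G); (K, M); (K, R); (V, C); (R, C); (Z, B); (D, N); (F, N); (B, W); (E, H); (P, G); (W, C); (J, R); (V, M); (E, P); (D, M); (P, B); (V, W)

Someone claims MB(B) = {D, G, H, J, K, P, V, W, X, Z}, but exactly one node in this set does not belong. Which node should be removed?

B has children G, W.
B has parents P, Z.
For each child, the remaining parents (spouses of B):
  W also has parents J, P, V.
  G's other parents are D, K, P, W, X.
MB(B) = {D, G, J, K, P, V, W, X, Z}.
H is neither a parent, child, nor co-parent of B, so it does not belong.

H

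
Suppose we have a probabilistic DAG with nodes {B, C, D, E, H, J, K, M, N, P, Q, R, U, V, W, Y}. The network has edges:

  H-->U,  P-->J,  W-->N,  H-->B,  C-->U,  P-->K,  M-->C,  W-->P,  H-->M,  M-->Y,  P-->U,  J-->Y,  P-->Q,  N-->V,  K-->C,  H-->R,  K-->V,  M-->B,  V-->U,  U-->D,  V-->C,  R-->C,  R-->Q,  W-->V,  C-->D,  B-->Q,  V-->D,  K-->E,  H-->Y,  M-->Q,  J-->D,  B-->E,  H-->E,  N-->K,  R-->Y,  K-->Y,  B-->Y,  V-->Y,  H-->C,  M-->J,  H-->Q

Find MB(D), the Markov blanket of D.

A node's Markov blanket = Pa ∪ Ch ∪ (parents of Ch other than the node itself).
D has no children.
D's parents: C, J, U, V.
With no children, D has no spouses; the co-parent set is empty.
MB(D) = {C, J, U, V}.

{C, J, U, V}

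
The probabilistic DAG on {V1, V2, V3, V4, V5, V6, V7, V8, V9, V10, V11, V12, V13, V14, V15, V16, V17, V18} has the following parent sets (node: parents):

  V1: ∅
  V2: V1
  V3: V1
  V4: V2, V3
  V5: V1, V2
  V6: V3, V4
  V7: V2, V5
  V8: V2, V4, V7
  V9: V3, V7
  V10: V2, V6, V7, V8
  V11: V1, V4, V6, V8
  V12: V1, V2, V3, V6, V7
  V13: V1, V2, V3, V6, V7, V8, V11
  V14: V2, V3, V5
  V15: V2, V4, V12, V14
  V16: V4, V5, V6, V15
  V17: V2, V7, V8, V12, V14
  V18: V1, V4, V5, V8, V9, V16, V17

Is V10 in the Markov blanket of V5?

No

Pa(V5) = {V1, V2}.
Ch(V5) = {V7, V14, V16, V18}.
Co-parents of V5 (other parents of its children):
  V7: V2
  V14: V2, V3
  V16: V4, V6, V15
  V18: V1, V4, V8, V9, V16, V17
MB(V5) = {V1, V2, V3, V4, V6, V7, V8, V9, V14, V15, V16, V17, V18}; V10 is not in this set.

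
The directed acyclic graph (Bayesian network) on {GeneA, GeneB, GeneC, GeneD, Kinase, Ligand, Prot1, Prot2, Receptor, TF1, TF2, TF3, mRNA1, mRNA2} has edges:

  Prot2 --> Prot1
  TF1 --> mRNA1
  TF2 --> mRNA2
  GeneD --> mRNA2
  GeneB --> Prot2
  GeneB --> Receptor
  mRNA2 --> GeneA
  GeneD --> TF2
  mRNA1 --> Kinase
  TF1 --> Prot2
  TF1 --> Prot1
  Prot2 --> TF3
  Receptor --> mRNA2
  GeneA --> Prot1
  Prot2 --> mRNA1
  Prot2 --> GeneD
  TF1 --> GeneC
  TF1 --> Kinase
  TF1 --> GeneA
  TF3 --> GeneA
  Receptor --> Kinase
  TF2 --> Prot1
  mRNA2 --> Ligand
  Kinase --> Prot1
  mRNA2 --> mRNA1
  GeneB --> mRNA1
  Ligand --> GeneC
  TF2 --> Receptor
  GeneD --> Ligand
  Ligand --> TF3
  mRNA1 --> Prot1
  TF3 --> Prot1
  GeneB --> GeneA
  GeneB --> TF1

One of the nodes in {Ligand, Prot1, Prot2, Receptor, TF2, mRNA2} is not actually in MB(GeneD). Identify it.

A node's Markov blanket = Pa ∪ Ch ∪ (parents of Ch other than the node itself).
Ch(GeneD) = {Ligand, TF2, mRNA2}.
GeneD's parents: Prot2.
For each child, the remaining parents (spouses of GeneD):
  TF2: —
  mRNA2: Receptor, TF2
  Ligand: mRNA2
MB(GeneD) = {Ligand, Prot2, Receptor, TF2, mRNA2}.
Prot1 is neither a parent, child, nor co-parent of GeneD, so it does not belong.

Prot1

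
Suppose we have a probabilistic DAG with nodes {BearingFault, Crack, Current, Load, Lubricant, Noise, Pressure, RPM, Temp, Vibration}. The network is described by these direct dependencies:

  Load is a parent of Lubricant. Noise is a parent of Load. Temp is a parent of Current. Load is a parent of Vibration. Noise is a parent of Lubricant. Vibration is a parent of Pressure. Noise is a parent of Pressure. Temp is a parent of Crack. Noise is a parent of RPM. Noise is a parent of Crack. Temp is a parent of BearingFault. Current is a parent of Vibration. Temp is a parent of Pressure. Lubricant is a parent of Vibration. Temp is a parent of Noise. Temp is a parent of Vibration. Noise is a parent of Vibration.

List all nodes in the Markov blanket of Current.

Current has parent Temp.
Children of Current: Vibration.
Parents of each child, excluding Current:
  Vibration's other parents are Load, Lubricant, Noise, Temp.
Taking the union gives {Load, Lubricant, Noise, Temp, Vibration}.

{Load, Lubricant, Noise, Temp, Vibration}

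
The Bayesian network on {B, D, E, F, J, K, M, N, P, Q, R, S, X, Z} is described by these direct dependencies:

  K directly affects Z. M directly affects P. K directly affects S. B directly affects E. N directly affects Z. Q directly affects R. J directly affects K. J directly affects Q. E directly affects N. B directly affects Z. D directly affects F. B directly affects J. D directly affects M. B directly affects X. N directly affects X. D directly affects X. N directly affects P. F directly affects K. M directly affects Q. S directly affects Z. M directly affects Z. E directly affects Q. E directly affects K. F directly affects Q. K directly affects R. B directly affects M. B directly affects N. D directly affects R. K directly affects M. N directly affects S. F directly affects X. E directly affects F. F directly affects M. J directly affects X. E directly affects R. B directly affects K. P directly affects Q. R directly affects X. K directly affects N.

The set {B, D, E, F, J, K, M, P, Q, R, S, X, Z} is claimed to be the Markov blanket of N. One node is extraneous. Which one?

Ch(N) = {P, S, X, Z}.
Parents of N: B, E, K.
Other parents of N's children:
  P also has parent M.
  S's other parent is K.
  parents(X) \ {N} = {B, D, F, J, R}.
  Z also has parents B, K, M, S.
MB(N) = {B, D, E, F, J, K, M, P, R, S, X, Z}.
Q is neither a parent, child, nor co-parent of N, so it does not belong.

Q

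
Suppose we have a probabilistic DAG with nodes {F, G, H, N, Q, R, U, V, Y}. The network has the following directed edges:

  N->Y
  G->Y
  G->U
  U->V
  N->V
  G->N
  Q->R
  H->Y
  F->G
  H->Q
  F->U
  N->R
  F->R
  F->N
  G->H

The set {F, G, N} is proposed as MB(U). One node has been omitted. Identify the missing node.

V

A node's Markov blanket = Pa ∪ Ch ∪ (parents of Ch other than the node itself).
U's parents: F, G.
U's children: V.
Parents of each child, excluding U:
  parents(V) \ {U} = {N}.
MB(U) = {F, G, N, V}.
Comparing with the claimed set, V is missing.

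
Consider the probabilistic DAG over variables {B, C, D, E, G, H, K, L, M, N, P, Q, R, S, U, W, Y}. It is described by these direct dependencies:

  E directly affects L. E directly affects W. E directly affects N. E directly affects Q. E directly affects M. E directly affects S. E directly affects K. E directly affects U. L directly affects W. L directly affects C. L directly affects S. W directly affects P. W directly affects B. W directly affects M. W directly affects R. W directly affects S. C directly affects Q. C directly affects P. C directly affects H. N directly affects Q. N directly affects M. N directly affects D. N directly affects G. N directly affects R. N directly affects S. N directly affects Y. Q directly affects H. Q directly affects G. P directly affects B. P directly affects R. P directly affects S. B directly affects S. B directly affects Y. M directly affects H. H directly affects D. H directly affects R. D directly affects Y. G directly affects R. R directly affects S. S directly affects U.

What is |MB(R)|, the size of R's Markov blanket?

R has child S.
Pa(R) = {G, H, N, P, W}.
Other parents of R's children:
  S: B, E, L, N, P, W
MB(R) = {B, E, G, H, L, N, P, S, W}, which has 9 nodes.

9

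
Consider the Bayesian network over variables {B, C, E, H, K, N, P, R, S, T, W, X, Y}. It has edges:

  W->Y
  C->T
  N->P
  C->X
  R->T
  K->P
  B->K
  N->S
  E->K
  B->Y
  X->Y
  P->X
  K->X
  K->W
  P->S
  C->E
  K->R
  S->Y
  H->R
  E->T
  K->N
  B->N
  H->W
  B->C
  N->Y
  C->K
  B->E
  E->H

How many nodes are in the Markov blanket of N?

Recall MB(v) = parents ∪ children ∪ spouses, where spouses are the other parents of v's children.
Pa(N) = {B, K}.
N has children P, S, Y.
Co-parents of N (other parents of its children):
  P's other parent is K.
  S also has parent P.
  Y's other parents are B, S, W, X.
MB(N) = {B, K, P, S, W, X, Y}, which has 7 nodes.

7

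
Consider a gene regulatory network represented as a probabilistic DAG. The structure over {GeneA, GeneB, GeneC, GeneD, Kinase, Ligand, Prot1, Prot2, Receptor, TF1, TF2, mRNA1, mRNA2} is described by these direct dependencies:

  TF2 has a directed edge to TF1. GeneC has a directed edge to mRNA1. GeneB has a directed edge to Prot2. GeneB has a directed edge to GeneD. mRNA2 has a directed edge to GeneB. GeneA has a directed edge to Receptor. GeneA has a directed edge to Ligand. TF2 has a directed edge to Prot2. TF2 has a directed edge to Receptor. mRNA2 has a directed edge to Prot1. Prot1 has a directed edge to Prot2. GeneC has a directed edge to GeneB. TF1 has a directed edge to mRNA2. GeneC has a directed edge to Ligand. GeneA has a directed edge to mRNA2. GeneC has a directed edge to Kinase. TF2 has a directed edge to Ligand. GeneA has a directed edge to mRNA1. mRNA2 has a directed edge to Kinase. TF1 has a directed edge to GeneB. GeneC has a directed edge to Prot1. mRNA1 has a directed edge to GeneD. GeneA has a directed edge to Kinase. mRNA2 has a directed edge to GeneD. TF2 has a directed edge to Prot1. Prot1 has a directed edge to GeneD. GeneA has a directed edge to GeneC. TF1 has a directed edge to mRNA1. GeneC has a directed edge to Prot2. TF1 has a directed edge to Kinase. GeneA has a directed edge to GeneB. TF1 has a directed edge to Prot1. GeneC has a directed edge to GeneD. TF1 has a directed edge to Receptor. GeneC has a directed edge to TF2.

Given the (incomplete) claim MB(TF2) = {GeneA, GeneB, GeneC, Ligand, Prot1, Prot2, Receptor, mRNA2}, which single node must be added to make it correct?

By definition, MB(TF2) is built from TF2's parents, TF2's children, and the co-parents of TF2.
Parents of TF2: GeneC.
TF2's children: Ligand, Prot1, Prot2, Receptor, TF1.
Parents of each child, excluding TF2:
  Ligand also has parents GeneA, GeneC.
  TF1 has no other parent.
  Prot1's other parents are GeneC, TF1, mRNA2.
  Prot2 also has parents GeneB, GeneC, Prot1.
  parents(Receptor) \ {TF2} = {GeneA, TF1}.
MB(TF2) = {GeneA, GeneB, GeneC, Ligand, Prot1, Prot2, Receptor, TF1, mRNA2}.
Comparing with the claimed set, TF1 is missing.

TF1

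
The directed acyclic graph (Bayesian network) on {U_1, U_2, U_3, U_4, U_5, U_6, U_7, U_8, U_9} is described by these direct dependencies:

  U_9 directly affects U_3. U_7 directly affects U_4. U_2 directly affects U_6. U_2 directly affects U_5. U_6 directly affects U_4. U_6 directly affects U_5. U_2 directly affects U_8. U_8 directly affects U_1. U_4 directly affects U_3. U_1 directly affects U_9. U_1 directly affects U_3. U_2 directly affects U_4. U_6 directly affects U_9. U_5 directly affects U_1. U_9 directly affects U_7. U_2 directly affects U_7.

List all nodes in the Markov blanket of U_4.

{U_1, U_2, U_3, U_6, U_7, U_9}

The Markov blanket of a node is its parents, its children, and the other parents of its children.
Parents of U_4: U_2, U_6, U_7.
U_4 has child U_3.
For each child, the remaining parents (spouses of U_4):
  parents(U_3) \ {U_4} = {U_1, U_9}.
Union: {U_2, U_6, U_7} ∪ {U_3} ∪ {U_1, U_9} = {U_1, U_2, U_3, U_6, U_7, U_9}.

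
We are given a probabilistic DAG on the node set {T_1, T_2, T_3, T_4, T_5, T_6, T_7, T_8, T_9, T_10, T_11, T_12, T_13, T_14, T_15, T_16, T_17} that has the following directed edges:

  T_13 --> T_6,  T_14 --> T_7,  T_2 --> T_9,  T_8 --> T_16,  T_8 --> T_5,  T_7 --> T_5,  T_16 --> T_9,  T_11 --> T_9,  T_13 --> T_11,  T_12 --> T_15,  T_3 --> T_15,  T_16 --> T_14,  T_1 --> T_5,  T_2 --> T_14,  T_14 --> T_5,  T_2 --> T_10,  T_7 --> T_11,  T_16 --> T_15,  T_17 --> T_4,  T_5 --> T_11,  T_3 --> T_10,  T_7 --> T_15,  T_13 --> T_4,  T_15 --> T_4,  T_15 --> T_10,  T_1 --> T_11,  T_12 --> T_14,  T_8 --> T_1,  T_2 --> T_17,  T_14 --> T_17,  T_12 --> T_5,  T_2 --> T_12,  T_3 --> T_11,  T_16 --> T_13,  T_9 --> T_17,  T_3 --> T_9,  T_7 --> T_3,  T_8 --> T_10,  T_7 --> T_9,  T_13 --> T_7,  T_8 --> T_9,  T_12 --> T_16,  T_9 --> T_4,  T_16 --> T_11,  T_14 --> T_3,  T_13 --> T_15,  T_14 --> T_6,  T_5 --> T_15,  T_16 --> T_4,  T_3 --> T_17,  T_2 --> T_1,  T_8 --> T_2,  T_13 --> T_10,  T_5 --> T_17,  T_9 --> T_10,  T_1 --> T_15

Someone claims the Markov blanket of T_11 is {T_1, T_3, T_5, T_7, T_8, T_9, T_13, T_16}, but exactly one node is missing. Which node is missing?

T_11 has parents T_1, T_3, T_5, T_7, T_13, T_16.
T_11 has child T_9.
Parents of each child, excluding T_11:
  T_9's other parents are T_2, T_3, T_7, T_8, T_16.
MB(T_11) = {T_1, T_2, T_3, T_5, T_7, T_8, T_9, T_13, T_16}.
Comparing with the claimed set, T_2 is missing.

T_2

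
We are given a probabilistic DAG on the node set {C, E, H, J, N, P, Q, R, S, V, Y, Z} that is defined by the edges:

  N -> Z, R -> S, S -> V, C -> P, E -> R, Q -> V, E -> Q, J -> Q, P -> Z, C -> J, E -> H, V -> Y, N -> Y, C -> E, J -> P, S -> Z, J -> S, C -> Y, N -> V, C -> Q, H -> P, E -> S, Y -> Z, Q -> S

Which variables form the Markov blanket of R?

{E, J, Q, S}

Recall MB(v) = parents ∪ children ∪ spouses, where spouses are the other parents of v's children.
R's children: S.
R's parents: E.
Co-parents of R (other parents of its children):
  S's other parents are E, J, Q.
MB(R) = {E, J, Q, S}.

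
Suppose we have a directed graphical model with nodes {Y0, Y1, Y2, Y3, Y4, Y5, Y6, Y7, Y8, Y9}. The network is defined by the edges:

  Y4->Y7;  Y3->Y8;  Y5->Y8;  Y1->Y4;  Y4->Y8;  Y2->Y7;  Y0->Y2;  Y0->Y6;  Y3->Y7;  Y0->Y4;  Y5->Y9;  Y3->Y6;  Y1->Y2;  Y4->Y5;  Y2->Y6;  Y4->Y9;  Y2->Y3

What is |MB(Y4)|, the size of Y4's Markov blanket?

8

By definition, MB(Y4) is built from Y4's parents, Y4's children, and the co-parents of Y4.
Ch(Y4) = {Y5, Y7, Y8, Y9}.
Pa(Y4) = {Y0, Y1}.
Co-parents of Y4 (other parents of its children):
  Y5 has no other parent.
  parents(Y7) \ {Y4} = {Y2, Y3}.
  Y8 also has parents Y3, Y5.
  parents(Y9) \ {Y4} = {Y5}.
MB(Y4) = {Y0, Y1, Y2, Y3, Y5, Y7, Y8, Y9}, which has 8 nodes.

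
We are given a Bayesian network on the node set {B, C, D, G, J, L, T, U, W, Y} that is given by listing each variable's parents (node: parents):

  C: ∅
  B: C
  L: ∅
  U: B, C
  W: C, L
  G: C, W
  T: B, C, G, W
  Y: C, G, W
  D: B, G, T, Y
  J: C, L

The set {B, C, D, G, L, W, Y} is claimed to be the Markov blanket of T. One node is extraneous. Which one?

L

Pa(T) = {B, C, G, W}.
T's children: D.
For each child, the remaining parents (spouses of T):
  parents(D) \ {T} = {B, G, Y}.
MB(T) = {B, C, D, G, W, Y}.
L is neither a parent, child, nor co-parent of T, so it does not belong.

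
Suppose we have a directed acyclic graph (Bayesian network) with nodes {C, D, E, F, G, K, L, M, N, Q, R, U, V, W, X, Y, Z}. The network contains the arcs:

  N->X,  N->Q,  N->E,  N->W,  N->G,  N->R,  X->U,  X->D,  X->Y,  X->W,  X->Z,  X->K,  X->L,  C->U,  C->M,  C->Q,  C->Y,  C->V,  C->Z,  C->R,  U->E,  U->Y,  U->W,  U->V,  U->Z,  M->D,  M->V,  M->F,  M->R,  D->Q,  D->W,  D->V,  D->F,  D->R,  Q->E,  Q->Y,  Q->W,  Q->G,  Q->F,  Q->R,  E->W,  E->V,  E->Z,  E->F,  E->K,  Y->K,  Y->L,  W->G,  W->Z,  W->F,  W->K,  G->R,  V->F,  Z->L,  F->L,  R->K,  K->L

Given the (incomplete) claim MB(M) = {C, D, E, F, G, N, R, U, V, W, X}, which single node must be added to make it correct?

Q

M has parent C.
Ch(M) = {D, F, R, V}.
For each child, the remaining parents (spouses of M):
  parents(D) \ {M} = {X}.
  V also has parents C, D, E, U.
  parents(F) \ {M} = {D, E, Q, V, W}.
  parents(R) \ {M} = {C, D, G, N, Q}.
MB(M) = {C, D, E, F, G, N, Q, R, U, V, W, X}.
Comparing with the claimed set, Q is missing.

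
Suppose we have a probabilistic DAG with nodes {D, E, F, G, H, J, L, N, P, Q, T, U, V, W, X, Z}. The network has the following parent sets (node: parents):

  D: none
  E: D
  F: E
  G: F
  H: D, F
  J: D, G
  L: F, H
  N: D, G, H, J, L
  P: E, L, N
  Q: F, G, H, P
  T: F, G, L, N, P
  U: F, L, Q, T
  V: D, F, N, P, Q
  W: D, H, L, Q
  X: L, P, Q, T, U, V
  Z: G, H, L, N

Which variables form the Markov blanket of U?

{F, L, P, Q, T, V, X}

Pa(U) = {F, L, Q, T}.
U has child X.
Parents of each child, excluding U:
  X's other parents are L, P, Q, T, V.
Taking the union gives {F, L, P, Q, T, V, X}.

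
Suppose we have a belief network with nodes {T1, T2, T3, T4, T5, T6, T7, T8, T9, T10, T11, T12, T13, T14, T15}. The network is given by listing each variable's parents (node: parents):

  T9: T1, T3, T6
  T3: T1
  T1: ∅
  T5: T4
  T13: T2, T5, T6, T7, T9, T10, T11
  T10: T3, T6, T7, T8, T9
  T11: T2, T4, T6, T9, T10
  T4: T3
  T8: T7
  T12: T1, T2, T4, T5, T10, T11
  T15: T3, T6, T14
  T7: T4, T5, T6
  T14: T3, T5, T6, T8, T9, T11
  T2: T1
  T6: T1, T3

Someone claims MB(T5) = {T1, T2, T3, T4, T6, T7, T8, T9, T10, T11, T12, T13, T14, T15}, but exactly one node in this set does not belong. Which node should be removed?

T15

By definition, MB(T5) is built from T5's parents, T5's children, and the co-parents of T5.
T5 has children T7, T12, T13, T14.
Pa(T5) = {T4}.
Parents of each child, excluding T5:
  T7 also has parents T4, T6.
  parents(T12) \ {T5} = {T1, T2, T4, T10, T11}.
  T13 also has parents T2, T6, T7, T9, T10, T11.
  T14 also has parents T3, T6, T8, T9, T11.
MB(T5) = {T1, T2, T3, T4, T6, T7, T8, T9, T10, T11, T12, T13, T14}.
T15 is neither a parent, child, nor co-parent of T5, so it does not belong.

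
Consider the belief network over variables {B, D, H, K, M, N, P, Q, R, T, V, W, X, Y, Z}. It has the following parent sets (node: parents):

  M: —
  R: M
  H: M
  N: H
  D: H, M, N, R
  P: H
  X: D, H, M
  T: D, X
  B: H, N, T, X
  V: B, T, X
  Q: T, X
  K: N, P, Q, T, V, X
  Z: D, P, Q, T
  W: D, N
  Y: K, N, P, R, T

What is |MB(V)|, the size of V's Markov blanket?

V has parents B, T, X.
Ch(V) = {K}.
Other parents of V's children:
  K: N, P, Q, T, X
MB(V) = {B, K, N, P, Q, T, X}, which has 7 nodes.

7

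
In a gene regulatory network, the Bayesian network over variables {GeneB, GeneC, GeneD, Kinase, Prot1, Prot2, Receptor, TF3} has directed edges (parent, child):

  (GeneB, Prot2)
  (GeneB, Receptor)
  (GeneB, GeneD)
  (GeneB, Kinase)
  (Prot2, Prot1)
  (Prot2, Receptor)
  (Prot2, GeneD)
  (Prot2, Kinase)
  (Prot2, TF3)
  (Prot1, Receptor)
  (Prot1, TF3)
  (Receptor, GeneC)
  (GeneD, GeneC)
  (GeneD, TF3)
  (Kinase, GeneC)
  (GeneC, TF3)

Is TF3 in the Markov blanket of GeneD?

TF3 is a child of GeneD.
So TF3 ∈ MB(GeneD).

Yes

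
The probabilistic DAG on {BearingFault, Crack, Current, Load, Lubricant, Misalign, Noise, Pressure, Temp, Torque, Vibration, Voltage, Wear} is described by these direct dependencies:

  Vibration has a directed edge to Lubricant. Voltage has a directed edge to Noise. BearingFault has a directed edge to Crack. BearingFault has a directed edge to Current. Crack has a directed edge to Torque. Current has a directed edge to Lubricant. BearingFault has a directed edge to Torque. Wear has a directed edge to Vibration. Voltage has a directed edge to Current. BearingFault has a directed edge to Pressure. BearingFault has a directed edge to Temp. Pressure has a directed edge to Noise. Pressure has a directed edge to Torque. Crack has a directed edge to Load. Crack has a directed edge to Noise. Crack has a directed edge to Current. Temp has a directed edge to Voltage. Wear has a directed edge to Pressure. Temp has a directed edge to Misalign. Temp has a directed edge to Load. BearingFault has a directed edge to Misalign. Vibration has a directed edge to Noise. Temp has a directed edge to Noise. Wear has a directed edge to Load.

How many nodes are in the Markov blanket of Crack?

10

A node's Markov blanket = Pa ∪ Ch ∪ (parents of Ch other than the node itself).
Pa(Crack) = {BearingFault}.
Crack's children: Current, Load, Noise, Torque.
Other parents of Crack's children:
  Load's other parents are Temp, Wear.
  Noise also has parents Pressure, Temp, Vibration, Voltage.
  Torque's other parents are BearingFault, Pressure.
  Current's other parents are BearingFault, Voltage.
MB(Crack) = {BearingFault, Current, Load, Noise, Pressure, Temp, Torque, Vibration, Voltage, Wear}, which has 10 nodes.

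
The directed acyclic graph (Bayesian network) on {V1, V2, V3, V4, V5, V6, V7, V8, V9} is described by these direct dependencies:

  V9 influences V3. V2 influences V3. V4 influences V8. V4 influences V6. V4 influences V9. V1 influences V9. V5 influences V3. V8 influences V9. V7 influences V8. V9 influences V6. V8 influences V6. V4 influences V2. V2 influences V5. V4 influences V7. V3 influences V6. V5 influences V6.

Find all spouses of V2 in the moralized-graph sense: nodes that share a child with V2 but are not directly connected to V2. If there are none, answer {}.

{V9}

Children of V2: V3, V5.
  V5 has no other parent.
  V3's other parents are V5, V9.
Excluding nodes already adjacent to V2 (V3, V4, V5), the co-parent-only contribution is {V9}.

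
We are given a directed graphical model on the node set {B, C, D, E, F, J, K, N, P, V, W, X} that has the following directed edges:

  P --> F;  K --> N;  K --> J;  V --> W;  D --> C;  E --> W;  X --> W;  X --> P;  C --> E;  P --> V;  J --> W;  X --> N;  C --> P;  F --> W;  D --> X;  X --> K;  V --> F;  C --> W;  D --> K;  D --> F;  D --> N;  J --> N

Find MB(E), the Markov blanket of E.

E has child W.
E has parent C.
For each child, the remaining parents (spouses of E):
  parents(W) \ {E} = {C, F, J, V, X}.
So the Markov blanket of E is {C, F, J, V, W, X}.

{C, F, J, V, W, X}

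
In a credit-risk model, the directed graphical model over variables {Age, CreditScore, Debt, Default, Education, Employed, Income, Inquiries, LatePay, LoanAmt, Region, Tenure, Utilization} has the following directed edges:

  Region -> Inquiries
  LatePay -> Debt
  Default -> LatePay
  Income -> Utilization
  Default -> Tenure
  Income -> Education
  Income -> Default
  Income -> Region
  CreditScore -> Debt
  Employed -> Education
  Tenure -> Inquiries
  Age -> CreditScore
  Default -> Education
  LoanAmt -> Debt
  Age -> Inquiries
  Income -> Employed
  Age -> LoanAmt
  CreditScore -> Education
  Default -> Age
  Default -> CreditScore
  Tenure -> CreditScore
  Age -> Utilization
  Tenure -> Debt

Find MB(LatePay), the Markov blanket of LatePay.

{CreditScore, Debt, Default, LoanAmt, Tenure}

By definition, MB(LatePay) is built from LatePay's parents, LatePay's children, and the co-parents of LatePay.
Parents of LatePay: Default.
LatePay has child Debt.
Other parents of LatePay's children:
  Debt: CreditScore, LoanAmt, Tenure
Union: {Default} ∪ {Debt} ∪ {CreditScore, LoanAmt, Tenure} = {CreditScore, Debt, Default, LoanAmt, Tenure}.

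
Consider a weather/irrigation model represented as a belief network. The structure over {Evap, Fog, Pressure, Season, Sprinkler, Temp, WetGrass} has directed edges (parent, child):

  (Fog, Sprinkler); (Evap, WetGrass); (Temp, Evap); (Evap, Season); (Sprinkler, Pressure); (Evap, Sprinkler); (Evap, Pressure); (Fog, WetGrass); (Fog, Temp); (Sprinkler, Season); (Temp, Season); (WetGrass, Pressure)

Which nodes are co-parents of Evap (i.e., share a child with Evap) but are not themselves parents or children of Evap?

{Fog}

Children of Evap: Pressure, Season, Sprinkler, WetGrass.
  Sprinkler also has parent Fog.
  parents(WetGrass) \ {Evap} = {Fog}.
  parents(Season) \ {Evap} = {Sprinkler, Temp}.
  Pressure's other parents are Sprinkler, WetGrass.
Excluding nodes already adjacent to Evap (Pressure, Season, Sprinkler, Temp, WetGrass), the co-parent-only contribution is {Fog}.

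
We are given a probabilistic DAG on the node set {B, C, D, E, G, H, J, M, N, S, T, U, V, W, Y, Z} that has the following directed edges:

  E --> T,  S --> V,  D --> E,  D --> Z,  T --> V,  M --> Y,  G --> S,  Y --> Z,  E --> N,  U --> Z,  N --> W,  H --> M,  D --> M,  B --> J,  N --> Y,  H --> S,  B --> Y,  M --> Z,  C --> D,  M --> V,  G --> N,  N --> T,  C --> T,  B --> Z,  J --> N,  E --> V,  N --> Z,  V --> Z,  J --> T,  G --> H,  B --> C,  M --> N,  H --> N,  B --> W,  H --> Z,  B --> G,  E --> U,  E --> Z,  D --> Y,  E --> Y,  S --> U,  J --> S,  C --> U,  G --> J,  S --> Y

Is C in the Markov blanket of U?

C is a parent of U.
So C ∈ MB(U).

Yes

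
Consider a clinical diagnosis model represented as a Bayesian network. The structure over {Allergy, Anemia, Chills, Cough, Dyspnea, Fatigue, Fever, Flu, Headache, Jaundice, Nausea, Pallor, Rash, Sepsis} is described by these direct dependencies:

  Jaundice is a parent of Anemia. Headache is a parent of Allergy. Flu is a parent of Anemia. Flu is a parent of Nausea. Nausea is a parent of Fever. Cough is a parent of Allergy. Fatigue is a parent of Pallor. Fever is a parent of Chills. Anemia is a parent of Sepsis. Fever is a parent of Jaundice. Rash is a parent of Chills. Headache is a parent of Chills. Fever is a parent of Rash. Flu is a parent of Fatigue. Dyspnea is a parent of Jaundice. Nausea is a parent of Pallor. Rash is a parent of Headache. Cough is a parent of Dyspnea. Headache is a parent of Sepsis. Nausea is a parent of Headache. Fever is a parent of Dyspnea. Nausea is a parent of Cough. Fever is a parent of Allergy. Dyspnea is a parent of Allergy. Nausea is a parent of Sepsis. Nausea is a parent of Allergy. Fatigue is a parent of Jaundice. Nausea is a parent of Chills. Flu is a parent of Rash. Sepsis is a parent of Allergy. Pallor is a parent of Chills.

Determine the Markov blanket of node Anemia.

{Flu, Headache, Jaundice, Nausea, Sepsis}

Anemia's children: Sepsis.
Anemia has parents Flu, Jaundice.
Parents of each child, excluding Anemia:
  Sepsis also has parents Headache, Nausea.
Union: {Flu, Jaundice} ∪ {Sepsis} ∪ {Headache, Nausea} = {Flu, Headache, Jaundice, Nausea, Sepsis}.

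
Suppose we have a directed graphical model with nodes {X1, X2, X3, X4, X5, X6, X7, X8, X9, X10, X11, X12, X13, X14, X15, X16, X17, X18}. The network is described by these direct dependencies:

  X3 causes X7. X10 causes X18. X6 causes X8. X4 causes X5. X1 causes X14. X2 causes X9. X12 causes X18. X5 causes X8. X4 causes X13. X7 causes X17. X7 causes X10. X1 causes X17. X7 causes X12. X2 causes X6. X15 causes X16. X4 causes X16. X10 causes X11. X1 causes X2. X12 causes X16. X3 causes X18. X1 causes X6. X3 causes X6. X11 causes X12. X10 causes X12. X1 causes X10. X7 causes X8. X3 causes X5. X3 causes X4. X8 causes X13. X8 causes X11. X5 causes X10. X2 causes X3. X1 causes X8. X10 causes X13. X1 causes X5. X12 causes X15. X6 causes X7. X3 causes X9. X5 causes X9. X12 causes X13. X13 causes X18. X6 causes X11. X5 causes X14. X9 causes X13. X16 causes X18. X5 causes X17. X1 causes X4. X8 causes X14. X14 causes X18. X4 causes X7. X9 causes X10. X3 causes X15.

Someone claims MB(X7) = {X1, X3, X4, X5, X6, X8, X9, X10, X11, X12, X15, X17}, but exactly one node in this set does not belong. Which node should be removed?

X15

The Markov blanket of a node is its parents, its children, and the other parents of its children.
Pa(X7) = {X3, X4, X6}.
Children of X7: X8, X10, X12, X17.
Other parents of X7's children:
  X8: X1, X5, X6
  X10: X1, X5, X9
  X12: X10, X11
  X17: X1, X5
MB(X7) = {X1, X3, X4, X5, X6, X8, X9, X10, X11, X12, X17}.
X15 is neither a parent, child, nor co-parent of X7, so it does not belong.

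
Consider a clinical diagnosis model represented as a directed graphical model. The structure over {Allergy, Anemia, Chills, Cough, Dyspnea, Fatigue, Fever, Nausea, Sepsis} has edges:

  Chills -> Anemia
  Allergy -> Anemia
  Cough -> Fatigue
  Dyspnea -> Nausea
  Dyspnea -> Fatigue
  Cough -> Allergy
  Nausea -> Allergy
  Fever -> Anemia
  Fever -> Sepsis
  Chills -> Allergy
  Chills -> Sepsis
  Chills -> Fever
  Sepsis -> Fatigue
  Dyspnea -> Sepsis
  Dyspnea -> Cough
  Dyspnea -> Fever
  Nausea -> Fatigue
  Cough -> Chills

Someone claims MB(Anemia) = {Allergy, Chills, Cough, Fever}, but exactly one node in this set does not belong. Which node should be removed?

Recall MB(v) = parents ∪ children ∪ spouses, where spouses are the other parents of v's children.
Anemia has no children.
Anemia has parents Allergy, Chills, Fever.
Anemia has no children, so there are no co-parents.
MB(Anemia) = {Allergy, Chills, Fever}.
Cough is neither a parent, child, nor co-parent of Anemia, so it does not belong.

Cough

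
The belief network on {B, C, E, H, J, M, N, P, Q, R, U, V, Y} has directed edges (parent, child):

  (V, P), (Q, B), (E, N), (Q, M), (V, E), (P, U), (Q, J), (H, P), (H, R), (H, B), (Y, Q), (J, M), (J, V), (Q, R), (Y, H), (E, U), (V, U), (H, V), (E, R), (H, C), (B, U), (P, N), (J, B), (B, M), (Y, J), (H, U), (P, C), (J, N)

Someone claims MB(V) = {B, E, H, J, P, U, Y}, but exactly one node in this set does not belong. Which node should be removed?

Y

A node's Markov blanket = Pa ∪ Ch ∪ (parents of Ch other than the node itself).
V has parents H, J.
V has children E, P, U.
Other parents of V's children:
  E has no other parent.
  P's other parent is H.
  U's other parents are B, E, H, P.
MB(V) = {B, E, H, J, P, U}.
Y is neither a parent, child, nor co-parent of V, so it does not belong.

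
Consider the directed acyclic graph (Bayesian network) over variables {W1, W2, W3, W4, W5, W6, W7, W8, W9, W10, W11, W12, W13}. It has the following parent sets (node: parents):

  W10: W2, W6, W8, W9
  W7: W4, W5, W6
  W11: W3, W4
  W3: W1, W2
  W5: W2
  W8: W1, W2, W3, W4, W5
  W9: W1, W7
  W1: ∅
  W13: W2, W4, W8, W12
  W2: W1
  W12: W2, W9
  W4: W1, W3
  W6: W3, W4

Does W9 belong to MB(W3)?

No

A node's Markov blanket = Pa ∪ Ch ∪ (parents of Ch other than the node itself).
Pa(W3) = {W1, W2}.
W3 has children W4, W6, W8, W11.
For each child, the remaining parents (spouses of W3):
  W4's other parent is W1.
  parents(W6) \ {W3} = {W4}.
  W8's other parents are W1, W2, W4, W5.
  parents(W11) \ {W3} = {W4}.
MB(W3) = {W1, W2, W4, W5, W6, W8, W11}; W9 is not in this set.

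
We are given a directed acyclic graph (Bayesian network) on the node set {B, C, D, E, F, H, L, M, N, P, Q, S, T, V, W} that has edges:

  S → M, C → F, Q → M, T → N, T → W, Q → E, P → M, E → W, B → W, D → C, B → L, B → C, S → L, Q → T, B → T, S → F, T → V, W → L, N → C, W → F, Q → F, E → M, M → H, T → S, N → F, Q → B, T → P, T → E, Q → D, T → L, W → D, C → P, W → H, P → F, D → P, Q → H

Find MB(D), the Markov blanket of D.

{B, C, N, P, Q, T, W}

By definition, MB(D) is built from D's parents, D's children, and the co-parents of D.
Pa(D) = {Q, W}.
Children of D: C, P.
Other parents of D's children:
  parents(C) \ {D} = {B, N}.
  P also has parents C, T.
So the Markov blanket of D is {B, C, N, P, Q, T, W}.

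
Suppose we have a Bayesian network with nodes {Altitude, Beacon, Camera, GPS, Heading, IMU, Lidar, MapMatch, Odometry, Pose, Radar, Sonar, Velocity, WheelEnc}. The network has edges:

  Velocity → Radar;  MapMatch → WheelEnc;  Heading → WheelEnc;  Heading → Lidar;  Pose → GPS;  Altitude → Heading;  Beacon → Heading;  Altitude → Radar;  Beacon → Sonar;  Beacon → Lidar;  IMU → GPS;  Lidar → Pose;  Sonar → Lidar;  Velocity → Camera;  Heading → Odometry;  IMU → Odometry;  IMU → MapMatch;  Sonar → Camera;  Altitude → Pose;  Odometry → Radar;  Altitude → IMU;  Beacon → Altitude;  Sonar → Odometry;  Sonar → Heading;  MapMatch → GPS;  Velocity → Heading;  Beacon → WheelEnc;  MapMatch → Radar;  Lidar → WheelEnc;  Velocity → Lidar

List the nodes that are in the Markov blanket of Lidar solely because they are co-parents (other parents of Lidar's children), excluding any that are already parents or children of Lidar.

{Altitude, MapMatch}

Children of Lidar: Pose, WheelEnc.
  Pose's other parent is Altitude.
  WheelEnc's other parents are Beacon, Heading, MapMatch.
Excluding nodes already adjacent to Lidar (Beacon, Heading, Pose, Sonar, Velocity, WheelEnc), the co-parent-only contribution is {Altitude, MapMatch}.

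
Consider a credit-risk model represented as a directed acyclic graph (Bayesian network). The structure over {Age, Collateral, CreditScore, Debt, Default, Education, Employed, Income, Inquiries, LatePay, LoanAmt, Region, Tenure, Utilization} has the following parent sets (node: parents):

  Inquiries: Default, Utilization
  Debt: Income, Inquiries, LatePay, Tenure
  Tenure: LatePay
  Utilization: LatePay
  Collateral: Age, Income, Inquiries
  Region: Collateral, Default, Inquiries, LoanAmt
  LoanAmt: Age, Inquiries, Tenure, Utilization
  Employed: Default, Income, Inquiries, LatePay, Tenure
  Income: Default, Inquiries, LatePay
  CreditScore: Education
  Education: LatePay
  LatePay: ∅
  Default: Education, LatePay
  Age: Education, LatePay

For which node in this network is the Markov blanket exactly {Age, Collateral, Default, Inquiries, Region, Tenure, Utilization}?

The target node must have every member of {Age, Collateral, Default, Inquiries, Region, Tenure, Utilization} as a parent, child, or co-parent, and no others.
Parents of LoanAmt: Age, Inquiries, Tenure, Utilization; children: Region; co-parents: Collateral, Default, Inquiries.
These exactly cover the given set, so the node is LoanAmt.

LoanAmt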